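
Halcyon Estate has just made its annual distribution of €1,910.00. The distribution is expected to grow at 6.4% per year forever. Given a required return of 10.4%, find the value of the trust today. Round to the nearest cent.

D₁ = D₀ × (1 + g) = €1,910.00 × 1.064 = €2,032.2400
Growing perpetuity: P = D₁ / (r − g) = €2,032.2400 / (0.104 − 0.064) = €50,806.00

€50806.00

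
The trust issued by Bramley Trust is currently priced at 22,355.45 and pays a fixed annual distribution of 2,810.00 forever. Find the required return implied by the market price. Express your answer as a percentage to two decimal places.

P = C/r ⇒ r = C/P = 2,810.00/22,355.45 = 0.125696

12.57%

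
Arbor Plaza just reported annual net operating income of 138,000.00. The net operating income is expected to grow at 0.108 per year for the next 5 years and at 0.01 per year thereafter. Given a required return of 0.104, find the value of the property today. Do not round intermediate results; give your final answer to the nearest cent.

D_1 = 152904.00000
D_2 = 169417.63200
D_3 = 187714.73626
D_4 = 207987.92777
D_5 = 230450.62397
Terminal value at year 5: TV = D_5×(1+g_2)/(r−g_2) = 232755.13021/0.094 = 2476118.40650
P_0 = D_1/(1+r)^1 + D_2/(1+r)^2 + D_3/(1+r)^3 + D_4/(1+r)^4 + D_5/(1+r)^5 + TV/(1+r)^5
    = 138500.00000 + 139001.81159 + 139505.44135 + 140010.89584 + 140518.18170 + 1509823.01612 = 2207359.34661

2207359.35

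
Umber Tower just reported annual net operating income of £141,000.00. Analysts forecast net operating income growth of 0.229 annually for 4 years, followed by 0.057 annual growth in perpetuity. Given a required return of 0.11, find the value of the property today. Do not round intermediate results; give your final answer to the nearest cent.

£4958297.51

D_1 = 173289.00000
D_2 = 212972.18100
D_3 = 261742.81045
D_4 = 321681.91404
Terminal value at year 4: TV = D_4×(1+g_2)/(r−g_2) = 340017.78314/0.053 = 6415429.87061
P_0 = D_1/(1+r)^1 + D_2/(1+r)^2 + D_3/(1+r)^3 + D_4/(1+r)^4 + TV/(1+r)^4
    = 156116.21622 + 172852.99976 + 191384.08712 + 211901.84060 + 4226042.36822 = 4958297.51192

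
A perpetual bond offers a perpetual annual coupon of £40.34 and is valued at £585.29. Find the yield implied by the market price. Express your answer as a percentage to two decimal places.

P = C/r ⇒ r = C/P = £40.34/£585.29 = 0.068923

6.89%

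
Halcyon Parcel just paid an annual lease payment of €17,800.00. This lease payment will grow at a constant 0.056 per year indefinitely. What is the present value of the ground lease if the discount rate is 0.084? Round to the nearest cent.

D₁ = D₀ × (1 + g) = €17,800.00 × 1.056 = €18,796.8000
Growing perpetuity: P = D₁ / (r − g) = €18,796.8000 / (0.084 − 0.056) = €671,314.29

€671314.29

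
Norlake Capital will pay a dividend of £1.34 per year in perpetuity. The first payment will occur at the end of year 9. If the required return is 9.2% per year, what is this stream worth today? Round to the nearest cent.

£7.20

Value at end of year 8: C / r = £1.34 / 0.092 = £14.5652
Discount to today: PV = £14.5652 / (1 + 0.092)^8 = £14.5652 / 2.022000 = £7.20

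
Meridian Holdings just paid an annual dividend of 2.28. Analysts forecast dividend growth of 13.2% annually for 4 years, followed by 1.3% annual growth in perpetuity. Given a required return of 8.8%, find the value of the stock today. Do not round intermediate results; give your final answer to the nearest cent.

46.17

D_1 = 2.58096
D_2 = 2.92165
D_3 = 3.30730
D_4 = 3.74387
Terminal value at year 4: TV = D_4×(1+g_2)/(r−g_2) = 3.79254/0.075 = 50.56718
P_0 = D_1/(1+r)^1 + D_2/(1+r)^2 + D_3/(1+r)^3 + D_4/(1+r)^4 + TV/(1+r)^4
    = 2.37221 + 2.46814 + 2.56796 + 2.67181 + 36.08720 = 46.16731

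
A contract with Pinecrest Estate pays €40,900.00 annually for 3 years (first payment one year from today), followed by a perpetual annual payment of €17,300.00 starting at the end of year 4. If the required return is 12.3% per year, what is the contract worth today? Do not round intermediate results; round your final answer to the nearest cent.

€197042.69

PV of 3-year annuity: €40,900.00 × [1 − (1+0.123)^−3] / 0.123 = 97730.68636
Perpetuity value at year 3: €17,300.00 / 0.123 = 140650.40650
PV of perpetuity: 140650.40650 / (1+0.123)^3 = 99311.99883
Total PV = 97730.68636 + 99311.99883 = 197042.68519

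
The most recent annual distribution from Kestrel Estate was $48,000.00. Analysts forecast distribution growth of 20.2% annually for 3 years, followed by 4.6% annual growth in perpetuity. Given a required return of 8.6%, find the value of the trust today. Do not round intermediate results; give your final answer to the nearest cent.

D_1 = 57696.00000
D_2 = 69350.59200
D_3 = 83359.41158
Terminal value at year 3: TV = D_3×(1+g_2)/(r−g_2) = 87193.94452/0.04 = 2179848.61292
P_0 = D_1/(1+r)^1 + D_2/(1+r)^2 + D_3/(1+r)^3 + TV/(1+r)^3
    = 53127.07182 + 58801.78668 + 65082.64050 + 1701911.04915 = 1878922.54815

$1878922.55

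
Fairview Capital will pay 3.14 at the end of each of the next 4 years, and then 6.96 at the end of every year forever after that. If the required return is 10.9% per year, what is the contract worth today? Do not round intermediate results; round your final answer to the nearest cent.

PV of 4-year annuity: 3.14 × [1 − (1+0.109)^−4] / 0.109 = 9.76252
Perpetuity value at year 4: 6.96 / 0.109 = 63.85321
PV of perpetuity: 63.85321 / (1+0.109)^4 = 42.21400
Total PV = 9.76252 + 42.21400 = 51.97652

51.98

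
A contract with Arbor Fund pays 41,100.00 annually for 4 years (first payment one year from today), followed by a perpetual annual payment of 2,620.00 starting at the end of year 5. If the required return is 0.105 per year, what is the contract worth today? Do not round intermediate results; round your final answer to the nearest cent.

PV of 4-year annuity: 41,100.00 × [1 − (1+0.105)^−4] / 0.105 = 128883.77765
Perpetuity value at year 4: 2,620.00 / 0.105 = 24952.38095
PV of perpetuity: 24952.38095 / (1+0.105)^4 = 16736.43211
Total PV = 128883.77765 + 16736.43211 = 145620.20976

145620.21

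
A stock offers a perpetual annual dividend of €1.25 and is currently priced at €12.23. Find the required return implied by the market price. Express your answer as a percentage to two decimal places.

10.22%

P = C/r ⇒ r = C/P = €1.25/€12.23 = 0.102208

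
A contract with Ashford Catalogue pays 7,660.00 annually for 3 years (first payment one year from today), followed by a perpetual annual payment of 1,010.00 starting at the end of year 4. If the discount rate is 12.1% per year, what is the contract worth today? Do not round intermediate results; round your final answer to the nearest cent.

PV of 3-year annuity: 7,660.00 × [1 − (1+0.121)^−3] / 0.121 = 18366.45841
Perpetuity value at year 3: 1,010.00 / 0.121 = 8347.10744
PV of perpetuity: 8347.10744 / (1+0.121)^3 = 5925.42036
Total PV = 18366.45841 + 5925.42036 = 24291.87877

24291.88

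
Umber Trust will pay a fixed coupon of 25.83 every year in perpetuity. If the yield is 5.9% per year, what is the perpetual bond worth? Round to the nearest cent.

437.80

Level perpetuity: PV = C / r = 25.83 / 0.059 = 437.80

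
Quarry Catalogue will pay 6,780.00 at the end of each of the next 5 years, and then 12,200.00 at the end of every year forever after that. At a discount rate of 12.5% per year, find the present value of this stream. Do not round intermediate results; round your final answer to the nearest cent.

78301.72

PV of 5-year annuity: 6,780.00 × [1 − (1+0.125)^−5] / 0.125 = 24140.65336
Perpetuity value at year 5: 12,200.00 / 0.125 = 97600.00000
PV of perpetuity: 97600.00000 / (1+0.125)^5 = 54161.06623
Total PV = 24140.65336 + 54161.06623 = 78301.71959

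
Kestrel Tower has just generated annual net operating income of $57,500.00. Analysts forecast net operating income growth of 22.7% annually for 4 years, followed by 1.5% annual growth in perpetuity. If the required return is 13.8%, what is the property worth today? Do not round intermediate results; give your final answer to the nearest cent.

$919891.50

D_1 = 70552.50000
D_2 = 86567.91750
D_3 = 106218.83477
D_4 = 130330.51027
Terminal value at year 4: TV = D_4×(1+g_2)/(r−g_2) = 132285.46792/0.123 = 1075491.60910
P_0 = D_1/(1+r)^1 + D_2/(1+r)^2 + D_3/(1+r)^3 + D_4/(1+r)^4 + TV/(1+r)^4
    = 61996.92443 + 66845.54154 + 72073.35630 + 77710.02476 + 641265.65151 = 919891.49855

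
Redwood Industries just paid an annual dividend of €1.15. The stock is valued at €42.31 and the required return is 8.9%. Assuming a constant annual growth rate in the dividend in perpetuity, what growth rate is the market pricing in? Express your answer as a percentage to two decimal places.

P = D₀(1+g)/(r−g) ⇒ P(r−g) = D₀(1+g) ⇒ g(P+D₀) = P·r − D₀
g = (P·r − D₀)/(P + D₀) = (€42.31×0.089 − €1.15) / (€42.31 + €1.15) = 0.060184

6.02%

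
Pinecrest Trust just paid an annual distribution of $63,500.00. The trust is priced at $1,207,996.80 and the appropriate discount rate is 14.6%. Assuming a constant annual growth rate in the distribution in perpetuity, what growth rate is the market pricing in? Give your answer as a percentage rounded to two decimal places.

8.88%

P = D₀(1+g)/(r−g) ⇒ P(r−g) = D₀(1+g) ⇒ g(P+D₀) = P·r − D₀
g = (P·r − D₀)/(P + D₀) = ($1,207,996.80×0.146 − $63,500.00) / ($1,207,996.80 + $63,500.00) = 0.088767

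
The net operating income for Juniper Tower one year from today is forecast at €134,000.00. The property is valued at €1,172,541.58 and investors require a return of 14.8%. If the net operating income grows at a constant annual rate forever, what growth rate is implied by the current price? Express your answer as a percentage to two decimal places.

P = D₁/(r−g) ⇒ g = r − D₁/P = 0.148 − €134,000.00/€1,172,541.58 = 0.033718

3.37%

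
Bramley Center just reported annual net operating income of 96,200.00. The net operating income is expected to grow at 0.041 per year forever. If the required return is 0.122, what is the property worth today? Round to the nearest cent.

1236348.15

D₁ = D₀ × (1 + g) = 96,200.00 × 1.041 = 100,144.2000
Growing perpetuity: P = D₁ / (r − g) = 100,144.2000 / (0.122 − 0.041) = 1,236,348.15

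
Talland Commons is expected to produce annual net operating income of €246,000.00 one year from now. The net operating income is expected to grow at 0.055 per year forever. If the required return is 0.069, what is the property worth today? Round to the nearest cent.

€17571428.57

Growing perpetuity: P = D₁ / (r − g) = €246,000.0000 / (0.069 − 0.055) = €17,571,428.57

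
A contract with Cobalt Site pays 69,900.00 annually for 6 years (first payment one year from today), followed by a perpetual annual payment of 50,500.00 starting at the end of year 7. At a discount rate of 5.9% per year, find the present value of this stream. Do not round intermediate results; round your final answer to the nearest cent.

PV of 6-year annuity: 69,900.00 × [1 − (1+0.059)^−6] / 0.059 = 344803.55880
Perpetuity value at year 6: 50,500.00 / 0.059 = 855932.20339
PV of perpetuity: 855932.20339 / (1+0.059)^6 = 606825.19739
Total PV = 344803.55880 + 606825.19739 = 951628.75619

951628.76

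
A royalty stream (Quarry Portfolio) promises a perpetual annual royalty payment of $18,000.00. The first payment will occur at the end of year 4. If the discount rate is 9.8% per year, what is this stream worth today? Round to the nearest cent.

$138752.05

Value at end of year 3: C / r = $18,000.00 / 0.098 = $183,673.4694
Discount to today: PV = $183,673.4694 / (1 + 0.098)^3 = $183,673.4694 / 1.323753 = $138,752.05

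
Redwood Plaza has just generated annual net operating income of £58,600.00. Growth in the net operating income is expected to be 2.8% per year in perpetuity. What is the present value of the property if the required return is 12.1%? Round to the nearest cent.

£647750.54

D₁ = D₀ × (1 + g) = £58,600.00 × 1.028 = £60,240.8000
Growing perpetuity: P = D₁ / (r − g) = £60,240.8000 / (0.121 − 0.028) = £647,750.54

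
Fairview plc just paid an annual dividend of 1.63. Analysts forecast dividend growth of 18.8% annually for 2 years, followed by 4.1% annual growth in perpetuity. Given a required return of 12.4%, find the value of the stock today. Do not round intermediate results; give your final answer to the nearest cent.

26.38

D_1 = 1.93644
D_2 = 2.30049
Terminal value at year 2: TV = D_2×(1+g_2)/(r−g_2) = 2.39481/0.083 = 28.85314
P_0 = D_1/(1+r)^1 + D_2/(1+r)^2 + TV/(1+r)^2
    = 1.72281 + 1.82091 + 22.83813 = 26.38185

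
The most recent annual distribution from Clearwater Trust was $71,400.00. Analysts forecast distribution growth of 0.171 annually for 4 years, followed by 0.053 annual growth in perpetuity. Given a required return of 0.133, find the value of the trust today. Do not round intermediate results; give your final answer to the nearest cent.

$1382733.47

D_1 = 83609.40000
D_2 = 97906.60740
D_3 = 114648.63727
D_4 = 134253.55424
Terminal value at year 4: TV = D_4×(1+g_2)/(r−g_2) = 141368.99261/0.08 = 1767112.40765
P_0 = D_1/(1+r)^1 + D_2/(1+r)^2 + D_3/(1+r)^3 + D_4/(1+r)^4 + TV/(1+r)^4
    = 73794.70432 + 76269.72530 + 78827.75669 + 81471.58259 + 1072369.70590 = 1382733.47481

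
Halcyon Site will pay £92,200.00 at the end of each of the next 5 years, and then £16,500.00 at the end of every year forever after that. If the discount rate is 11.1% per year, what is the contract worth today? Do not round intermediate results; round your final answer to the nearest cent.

£427725.68

PV of 5-year annuity: £92,200.00 × [1 − (1+0.111)^−5] / 0.111 = 339906.23642
Perpetuity value at year 5: £16,500.00 / 0.111 = 148648.64865
PV of perpetuity: 148648.64865 / (1+0.111)^5 = 87819.44148
Total PV = 339906.23642 + 87819.44148 = 427725.67790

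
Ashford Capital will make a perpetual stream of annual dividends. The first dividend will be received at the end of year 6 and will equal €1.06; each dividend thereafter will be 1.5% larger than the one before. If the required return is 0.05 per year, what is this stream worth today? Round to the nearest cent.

€23.73

Value at end of year 5: C₁ / (r − g) = €1.06 / (0.05 − 0.015) = €30.2857
Discount to today: PV = €30.2857 / (1 + 0.05)^5 = €30.2857 / 1.276282 = €23.73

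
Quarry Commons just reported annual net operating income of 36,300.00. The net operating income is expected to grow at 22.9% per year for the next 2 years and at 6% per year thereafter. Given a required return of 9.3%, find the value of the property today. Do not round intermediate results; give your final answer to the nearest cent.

1560931.20

D_1 = 44612.70000
D_2 = 54829.00830
Terminal value at year 2: TV = D_2×(1+g_2)/(r−g_2) = 58118.74880/0.033 = 1761174.20600
P_0 = D_1/(1+r)^1 + D_2/(1+r)^2 + TV/(1+r)^2
    = 40816.74291 + 45895.49592 + 1474218.95971 = 1560931.19854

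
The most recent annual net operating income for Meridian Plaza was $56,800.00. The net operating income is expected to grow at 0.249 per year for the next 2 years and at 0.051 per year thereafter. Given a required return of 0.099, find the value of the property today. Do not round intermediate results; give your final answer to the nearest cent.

D_1 = 70943.20000
D_2 = 88608.05680
Terminal value at year 2: TV = D_2×(1+g_2)/(r−g_2) = 93127.06770/0.048 = 1940147.24368
P_0 = D_1/(1+r)^1 + D_2/(1+r)^2 + TV/(1+r)^2
    = 64552.50227 + 73363.12588 + 1606346.77706 = 1744262.40522

$1744262.41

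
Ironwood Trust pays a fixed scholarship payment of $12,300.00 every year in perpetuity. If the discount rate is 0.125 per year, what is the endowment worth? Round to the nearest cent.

$98400.00

Level perpetuity: PV = C / r = $12,300.00 / 0.125 = $98,400.00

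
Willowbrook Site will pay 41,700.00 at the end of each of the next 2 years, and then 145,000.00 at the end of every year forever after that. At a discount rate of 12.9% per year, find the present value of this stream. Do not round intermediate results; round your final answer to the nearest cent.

PV of 2-year annuity: 41,700.00 × [1 − (1+0.129)^−2] / 0.129 = 69650.43491
Perpetuity value at year 2: 145,000.00 / 0.129 = 1124031.00775
PV of perpetuity: 1124031.00775 / (1+0.129)^2 = 881841.24609
Total PV = 69650.43491 + 881841.24609 = 951491.68099

951491.68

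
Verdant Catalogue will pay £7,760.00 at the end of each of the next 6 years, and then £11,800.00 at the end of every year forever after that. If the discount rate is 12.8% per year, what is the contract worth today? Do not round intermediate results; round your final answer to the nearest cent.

PV of 6-year annuity: £7,760.00 × [1 − (1+0.128)^−6] / 0.128 = 31194.53298
Perpetuity value at year 6: £11,800.00 / 0.128 = 92187.50000
PV of perpetuity: 92187.50000 / (1+0.128)^6 = 44752.51428
Total PV = 31194.53298 + 44752.51428 = 75947.04726

£75947.05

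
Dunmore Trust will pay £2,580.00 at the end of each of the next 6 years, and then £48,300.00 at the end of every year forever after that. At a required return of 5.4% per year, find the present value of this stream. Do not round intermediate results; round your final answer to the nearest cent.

£665323.04

PV of 6-year annuity: £2,580.00 × [1 − (1+0.054)^−6] / 0.054 = 12929.42289
Perpetuity value at year 6: £48,300.00 / 0.054 = 894444.44444
PV of perpetuity: 894444.44444 / (1+0.054)^6 = 652393.62061
Total PV = 12929.42289 + 652393.62061 = 665323.04350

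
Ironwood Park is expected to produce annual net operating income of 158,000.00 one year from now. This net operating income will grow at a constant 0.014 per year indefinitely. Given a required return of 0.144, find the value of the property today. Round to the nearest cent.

Growing perpetuity: P = D₁ / (r − g) = 158,000.0000 / (0.144 − 0.014) = 1,215,384.62

1215384.62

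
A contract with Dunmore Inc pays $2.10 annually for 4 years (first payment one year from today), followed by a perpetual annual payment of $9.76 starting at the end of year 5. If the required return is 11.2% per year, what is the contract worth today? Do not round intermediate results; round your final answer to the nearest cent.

PV of 4-year annuity: $2.10 × [1 − (1+0.112)^−4] / 0.112 = 6.48741
Perpetuity value at year 4: $9.76 / 0.112 = 87.14286
PV of perpetuity: 87.14286 / (1+0.112)^4 = 56.99184
Total PV = 6.48741 + 56.99184 = 63.47925

$63.48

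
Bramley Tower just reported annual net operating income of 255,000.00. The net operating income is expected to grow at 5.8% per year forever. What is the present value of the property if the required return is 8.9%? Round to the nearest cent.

D₁ = D₀ × (1 + g) = 255,000.00 × 1.058 = 269,790.0000
Growing perpetuity: P = D₁ / (r − g) = 269,790.0000 / (0.089 − 0.058) = 8,702,903.23

8702903.23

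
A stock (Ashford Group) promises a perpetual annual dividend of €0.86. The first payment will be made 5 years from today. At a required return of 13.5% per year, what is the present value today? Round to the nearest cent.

€3.84

Value at end of year 4: C / r = €0.86 / 0.135 = €6.3704
Discount to today: PV = €6.3704 / (1 + 0.135)^4 = €6.3704 / 1.659524 = €3.84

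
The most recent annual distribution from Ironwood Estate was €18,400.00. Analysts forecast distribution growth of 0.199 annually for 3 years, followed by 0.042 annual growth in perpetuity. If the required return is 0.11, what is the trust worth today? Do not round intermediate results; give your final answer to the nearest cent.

D_1 = 22061.60000
D_2 = 26451.85840
D_3 = 31715.77822
Terminal value at year 3: TV = D_3×(1+g_2)/(r−g_2) = 33047.84091/0.068 = 485997.66040
P_0 = D_1/(1+r)^1 + D_2/(1+r)^2 + D_3/(1+r)^3 + TV/(1+r)^3
    = 19875.31532 + 21468.92168 + 23190.30369 + 355357.30061 = 419891.84129

€419891.84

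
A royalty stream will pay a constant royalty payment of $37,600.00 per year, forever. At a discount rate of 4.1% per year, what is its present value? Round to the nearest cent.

Level perpetuity: PV = C / r = $37,600.00 / 0.041 = $917,073.17

$917073.17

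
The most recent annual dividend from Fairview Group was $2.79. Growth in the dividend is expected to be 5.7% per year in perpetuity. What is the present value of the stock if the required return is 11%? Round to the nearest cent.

$55.64

D₁ = D₀ × (1 + g) = $2.79 × 1.057 = $2.9490
Growing perpetuity: P = D₁ / (r − g) = $2.9490 / (0.11 − 0.057) = $55.64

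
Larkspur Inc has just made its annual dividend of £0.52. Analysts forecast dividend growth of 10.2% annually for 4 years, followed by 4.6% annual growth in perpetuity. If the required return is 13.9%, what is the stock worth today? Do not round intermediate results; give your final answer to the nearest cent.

D_1 = 0.57304
D_2 = 0.63149
D_3 = 0.69590
D_4 = 0.76688
Terminal value at year 4: TV = D_4×(1+g_2)/(r−g_2) = 0.80216/0.093 = 8.62538
P_0 = D_1/(1+r)^1 + D_2/(1+r)^2 + D_3/(1+r)^3 + D_4/(1+r)^4 + TV/(1+r)^4
    = 0.50311 + 0.48676 + 0.47095 + 0.45565 + 5.12488 = 7.04136

£7.04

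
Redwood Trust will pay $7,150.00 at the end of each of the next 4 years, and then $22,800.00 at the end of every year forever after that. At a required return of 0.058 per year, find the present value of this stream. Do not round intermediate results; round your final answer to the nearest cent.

$338625.27

PV of 4-year annuity: $7,150.00 × [1 − (1+0.058)^−4] / 0.058 = 24889.39238
Perpetuity value at year 4: $22,800.00 / 0.058 = 393103.44828
PV of perpetuity: 393103.44828 / (1+0.058)^4 = 313735.87536
Total PV = 24889.39238 + 313735.87536 = 338625.26774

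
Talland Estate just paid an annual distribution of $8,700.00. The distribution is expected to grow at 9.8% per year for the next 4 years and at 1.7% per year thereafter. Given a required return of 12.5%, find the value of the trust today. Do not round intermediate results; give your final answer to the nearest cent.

$107100.34

D_1 = 9552.60000
D_2 = 10488.75480
D_3 = 11516.65277
D_4 = 12645.28474
Terminal value at year 4: TV = D_4×(1+g_2)/(r−g_2) = 12860.25458/0.108 = 119076.43132
P_0 = D_1/(1+r)^1 + D_2/(1+r)^2 + D_3/(1+r)^3 + D_4/(1+r)^4 + TV/(1+r)^4
    = 8491.20000 + 8287.41120 + 8088.51333 + 7894.38901 + 74338.82986 = 107100.34340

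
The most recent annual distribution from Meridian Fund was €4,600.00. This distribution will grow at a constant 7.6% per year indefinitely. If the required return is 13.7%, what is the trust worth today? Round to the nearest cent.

D₁ = D₀ × (1 + g) = €4,600.00 × 1.076 = €4,949.6000
Growing perpetuity: P = D₁ / (r − g) = €4,949.6000 / (0.137 − 0.076) = €81,140.98

€81140.98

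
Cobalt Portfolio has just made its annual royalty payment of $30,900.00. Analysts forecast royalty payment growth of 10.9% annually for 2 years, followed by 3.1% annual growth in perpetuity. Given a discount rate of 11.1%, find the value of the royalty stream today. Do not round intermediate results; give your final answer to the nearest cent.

D_1 = 34268.10000
D_2 = 38003.32290
Terminal value at year 2: TV = D_2×(1+g_2)/(r−g_2) = 39181.42591/0.08 = 489767.82387
P_0 = D_1/(1+r)^1 + D_2/(1+r)^2 + TV/(1+r)^2
    = 30844.37444 + 30788.84901 + 396791.29163 = 458424.51508

$458424.52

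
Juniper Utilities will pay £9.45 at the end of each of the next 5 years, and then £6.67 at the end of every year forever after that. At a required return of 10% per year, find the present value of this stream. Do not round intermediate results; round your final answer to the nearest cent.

PV of 5-year annuity: £9.45 × [1 − (1+0.1)^−5] / 0.1 = 35.82293
Perpetuity value at year 5: £6.67 / 0.1 = 66.70000
PV of perpetuity: 66.70000 / (1+0.1)^5 = 41.41545
Total PV = 35.82293 + 41.41545 = 77.23839

£77.24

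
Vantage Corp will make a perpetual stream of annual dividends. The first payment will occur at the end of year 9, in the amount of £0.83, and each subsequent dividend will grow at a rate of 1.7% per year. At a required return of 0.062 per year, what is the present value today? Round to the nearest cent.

Value at end of year 8: C₁ / (r − g) = £0.83 / (0.062 − 0.017) = £18.4444
Discount to today: PV = £18.4444 / (1 + 0.062)^8 = £18.4444 / 1.618066 = £11.40

£11.40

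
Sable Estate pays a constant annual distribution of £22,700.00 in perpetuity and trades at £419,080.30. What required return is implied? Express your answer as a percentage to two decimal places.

P = C/r ⇒ r = C/P = £22,700.00/£419,080.30 = 0.054166

5.42%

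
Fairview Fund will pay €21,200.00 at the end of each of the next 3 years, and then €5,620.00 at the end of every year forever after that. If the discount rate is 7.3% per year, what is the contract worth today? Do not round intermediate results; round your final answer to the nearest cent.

€117650.07

PV of 3-year annuity: €21,200.00 × [1 − (1+0.073)^−3] / 0.073 = 55331.95874
Perpetuity value at year 3: €5,620.00 / 0.073 = 76986.30137
PV of perpetuity: 76986.30137 / (1+0.073)^3 = 62318.11231
Total PV = 55331.95874 + 62318.11231 = 117650.07105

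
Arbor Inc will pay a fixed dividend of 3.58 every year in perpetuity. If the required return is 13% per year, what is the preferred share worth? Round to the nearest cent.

27.54

Level perpetuity: PV = C / r = 3.58 / 0.13 = 27.54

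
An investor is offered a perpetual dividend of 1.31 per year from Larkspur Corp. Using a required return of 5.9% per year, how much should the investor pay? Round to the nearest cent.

22.20

Level perpetuity: PV = C / r = 1.31 / 0.059 = 22.20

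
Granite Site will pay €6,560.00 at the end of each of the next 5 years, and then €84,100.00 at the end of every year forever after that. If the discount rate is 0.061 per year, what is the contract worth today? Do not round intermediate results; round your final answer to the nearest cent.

€1052948.48

PV of 5-year annuity: €6,560.00 × [1 − (1+0.061)^−5] / 0.061 = 27558.09498
Perpetuity value at year 5: €84,100.00 / 0.061 = 1378688.52459
PV of perpetuity: 1378688.52459 / (1+0.061)^5 = 1025390.38618
Total PV = 27558.09498 + 1025390.38618 = 1052948.48116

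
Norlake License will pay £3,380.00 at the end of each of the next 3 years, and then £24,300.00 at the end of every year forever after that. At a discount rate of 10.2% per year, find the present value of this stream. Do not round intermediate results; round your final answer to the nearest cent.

£186392.99

PV of 3-year annuity: £3,380.00 × [1 − (1+0.102)^−3] / 0.102 = 8376.05166
Perpetuity value at year 3: £24,300.00 / 0.102 = 238235.29412
PV of perpetuity: 238235.29412 / (1+0.102)^3 = 178016.93458
Total PV = 8376.05166 + 178016.93458 = 186392.98624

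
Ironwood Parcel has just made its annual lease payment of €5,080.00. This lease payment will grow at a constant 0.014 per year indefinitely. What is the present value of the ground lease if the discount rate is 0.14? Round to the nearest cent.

€40881.90

D₁ = D₀ × (1 + g) = €5,080.00 × 1.014 = €5,151.1200
Growing perpetuity: P = D₁ / (r − g) = €5,151.1200 / (0.14 − 0.014) = €40,881.90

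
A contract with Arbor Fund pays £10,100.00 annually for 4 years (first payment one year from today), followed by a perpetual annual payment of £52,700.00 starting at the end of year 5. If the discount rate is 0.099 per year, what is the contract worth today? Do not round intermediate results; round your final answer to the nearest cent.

PV of 4-year annuity: £10,100.00 × [1 − (1+0.099)^−4] / 0.099 = 32085.06832
Perpetuity value at year 4: £52,700.00 / 0.099 = 532323.23232
PV of perpetuity: 532323.23232 / (1+0.099)^4 = 364909.06396
Total PV = 32085.06832 + 364909.06396 = 396994.13228

£396994.13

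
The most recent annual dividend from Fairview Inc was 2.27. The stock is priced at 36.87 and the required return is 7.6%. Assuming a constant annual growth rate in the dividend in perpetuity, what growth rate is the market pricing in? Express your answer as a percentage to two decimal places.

P = D₀(1+g)/(r−g) ⇒ P(r−g) = D₀(1+g) ⇒ g(P+D₀) = P·r − D₀
g = (P·r − D₀)/(P + D₀) = (36.87×0.076 − 2.27) / (36.87 + 2.27) = 0.013595

1.36%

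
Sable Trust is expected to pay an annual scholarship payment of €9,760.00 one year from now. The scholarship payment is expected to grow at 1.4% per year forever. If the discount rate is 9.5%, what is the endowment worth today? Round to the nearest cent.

€120493.83

Growing perpetuity: P = D₁ / (r − g) = €9,760.0000 / (0.095 − 0.014) = €120,493.83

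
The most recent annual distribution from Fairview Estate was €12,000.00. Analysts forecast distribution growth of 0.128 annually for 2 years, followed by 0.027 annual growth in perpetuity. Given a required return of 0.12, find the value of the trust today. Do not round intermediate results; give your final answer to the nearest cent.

€158673.73

D_1 = 13536.00000
D_2 = 15268.60800
Terminal value at year 2: TV = D_2×(1+g_2)/(r−g_2) = 15680.86042/0.093 = 168611.40232
P_0 = D_1/(1+r)^1 + D_2/(1+r)^2 + TV/(1+r)^2
    = 12085.71429 + 12172.04082 + 134415.97762 = 158673.73272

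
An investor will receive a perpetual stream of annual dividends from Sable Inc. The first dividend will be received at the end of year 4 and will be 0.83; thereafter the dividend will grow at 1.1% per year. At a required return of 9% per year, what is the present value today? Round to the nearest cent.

8.11

Value at end of year 3: C₁ / (r − g) = 0.83 / (0.09 − 0.011) = 10.5063
Discount to today: PV = 10.5063 / (1 + 0.09)^3 = 10.5063 / 1.295029 = 8.11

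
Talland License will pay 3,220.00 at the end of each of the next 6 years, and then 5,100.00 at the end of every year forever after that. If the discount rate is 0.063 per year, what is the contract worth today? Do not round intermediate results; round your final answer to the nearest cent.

PV of 6-year annuity: 3,220.00 × [1 − (1+0.063)^−6] / 0.063 = 15685.63179
Perpetuity value at year 6: 5,100.00 / 0.063 = 80952.38095
PV of perpetuity: 80952.38095 / (1+0.063)^6 = 56108.67842
Total PV = 15685.63179 + 56108.67842 = 71794.31022

71794.31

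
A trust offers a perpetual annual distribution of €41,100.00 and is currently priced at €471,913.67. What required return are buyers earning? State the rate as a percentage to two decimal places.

P = C/r ⇒ r = C/P = €41,100.00/€471,913.67 = 0.087092

8.71%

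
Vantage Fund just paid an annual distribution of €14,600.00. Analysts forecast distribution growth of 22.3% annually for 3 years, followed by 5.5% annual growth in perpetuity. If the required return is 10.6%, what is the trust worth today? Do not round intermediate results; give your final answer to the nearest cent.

€462103.32

D_1 = 17855.80000
D_2 = 21837.64340
D_3 = 26707.43788
Terminal value at year 3: TV = D_3×(1+g_2)/(r−g_2) = 28176.34696/0.051 = 552477.39140
P_0 = D_1/(1+r)^1 + D_2/(1+r)^2 + D_3/(1+r)^3 + TV/(1+r)^3
    = 16144.48463 + 17852.35506 + 19740.89534 + 408365.58004 = 462103.31507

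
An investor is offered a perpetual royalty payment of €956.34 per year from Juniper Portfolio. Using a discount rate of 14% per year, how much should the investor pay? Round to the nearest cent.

Level perpetuity: PV = C / r = €956.34 / 0.14 = €6,831.00

€6831.00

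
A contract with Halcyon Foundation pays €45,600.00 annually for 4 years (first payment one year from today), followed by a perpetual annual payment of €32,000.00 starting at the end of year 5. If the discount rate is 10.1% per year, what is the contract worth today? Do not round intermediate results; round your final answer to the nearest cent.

PV of 4-year annuity: €45,600.00 × [1 − (1+0.101)^−4] / 0.101 = 144233.52032
Perpetuity value at year 4: €32,000.00 / 0.101 = 316831.68317
PV of perpetuity: 316831.68317 / (1+0.101)^4 = 215615.17768
Total PV = 144233.52032 + 215615.17768 = 359848.69800

€359848.70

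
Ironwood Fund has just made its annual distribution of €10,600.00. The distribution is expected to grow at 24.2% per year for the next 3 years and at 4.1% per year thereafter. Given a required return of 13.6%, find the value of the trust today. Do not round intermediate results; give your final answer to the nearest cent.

€189909.14

D_1 = 13165.20000
D_2 = 16351.17840
D_3 = 20308.16357
Terminal value at year 3: TV = D_3×(1+g_2)/(r−g_2) = 21140.79828/0.095 = 222534.71873
P_0 = D_1/(1+r)^1 + D_2/(1+r)^2 + D_3/(1+r)^3 + TV/(1+r)^3
    = 11589.08451 + 12670.46035 + 13852.73922 + 151796.85820 = 189909.14228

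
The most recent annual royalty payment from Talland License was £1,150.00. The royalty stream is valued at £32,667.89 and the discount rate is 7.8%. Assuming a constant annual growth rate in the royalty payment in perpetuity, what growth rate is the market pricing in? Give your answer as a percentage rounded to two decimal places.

4.13%

P = D₀(1+g)/(r−g) ⇒ P(r−g) = D₀(1+g) ⇒ g(P+D₀) = P·r − D₀
g = (P·r − D₀)/(P + D₀) = (£32,667.89×0.078 − £1,150.00) / (£32,667.89 + £1,150.00) = 0.041342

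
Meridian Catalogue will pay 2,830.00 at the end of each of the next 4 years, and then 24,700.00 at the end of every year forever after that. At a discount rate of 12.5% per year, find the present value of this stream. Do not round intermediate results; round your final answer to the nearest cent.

PV of 4-year annuity: 2,830.00 × [1 − (1+0.125)^−4] / 0.125 = 8505.95946
Perpetuity value at year 4: 24,700.00 / 0.125 = 197600.00000
PV of perpetuity: 197600.00000 / (1+0.125)^4 = 123360.70721
Total PV = 8505.95946 + 123360.70721 = 131866.66667

131866.67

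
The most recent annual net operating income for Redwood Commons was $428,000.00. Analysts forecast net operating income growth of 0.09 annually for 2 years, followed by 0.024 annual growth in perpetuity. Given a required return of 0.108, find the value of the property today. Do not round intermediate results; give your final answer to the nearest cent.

$5884632.11

D_1 = 466520.00000
D_2 = 508506.80000
Terminal value at year 2: TV = D_2×(1+g_2)/(r−g_2) = 520710.96320/0.084 = 6198940.03810
P_0 = D_1/(1+r)^1 + D_2/(1+r)^2 + TV/(1+r)^2
    = 421046.93141 + 414206.81880 + 5049378.36256 = 5884632.11277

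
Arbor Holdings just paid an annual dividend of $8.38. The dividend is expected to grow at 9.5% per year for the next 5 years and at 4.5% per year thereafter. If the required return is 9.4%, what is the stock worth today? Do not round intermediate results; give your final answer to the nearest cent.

$221.55

D_1 = 9.17610
D_2 = 10.04783
D_3 = 11.00237
D_4 = 12.04760
D_5 = 13.19212
Terminal value at year 5: TV = D_5×(1+g_2)/(r−g_2) = 13.78577/0.049 = 281.34216
P_0 = D_1/(1+r)^1 + D_2/(1+r)^2 + D_3/(1+r)^3 + D_4/(1+r)^4 + D_5/(1+r)^5 + TV/(1+r)^5
    = 8.38766 + 8.39533 + 8.40300 + 8.41068 + 8.41837 + 179.53462 = 221.54966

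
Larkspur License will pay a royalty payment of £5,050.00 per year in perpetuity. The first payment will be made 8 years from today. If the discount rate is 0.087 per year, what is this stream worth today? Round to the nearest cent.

£32371.69

Value at end of year 7: C / r = £5,050.00 / 0.087 = £58,045.9770
Discount to today: PV = £58,045.9770 / (1 + 0.087)^7 = £58,045.9770 / 1.793109 = £32,371.69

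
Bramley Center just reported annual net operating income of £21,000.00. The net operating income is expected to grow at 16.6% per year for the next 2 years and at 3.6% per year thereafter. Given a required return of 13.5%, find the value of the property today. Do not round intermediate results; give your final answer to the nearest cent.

D_1 = 24486.00000
D_2 = 28550.67600
Terminal value at year 2: TV = D_2×(1+g_2)/(r−g_2) = 29578.50034/0.099 = 298772.73067
P_0 = D_1/(1+r)^1 + D_2/(1+r)^2 + TV/(1+r)^2
    = 21573.56828 + 22162.80231 + 231925.89079 = 275662.26138

£275662.26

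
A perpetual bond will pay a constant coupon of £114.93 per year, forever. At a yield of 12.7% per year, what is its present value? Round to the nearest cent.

£904.96

Level perpetuity: PV = C / r = £114.93 / 0.127 = £904.96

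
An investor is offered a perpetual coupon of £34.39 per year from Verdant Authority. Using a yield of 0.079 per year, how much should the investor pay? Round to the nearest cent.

£435.32

Level perpetuity: PV = C / r = £34.39 / 0.079 = £435.32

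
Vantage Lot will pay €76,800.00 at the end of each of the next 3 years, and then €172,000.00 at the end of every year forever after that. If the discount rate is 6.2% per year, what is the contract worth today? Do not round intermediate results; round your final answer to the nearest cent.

€2520661.51

PV of 3-year annuity: €76,800.00 × [1 − (1+0.062)^−3] / 0.062 = 204530.04510
Perpetuity value at year 3: €172,000.00 / 0.062 = 2774193.54839
PV of perpetuity: 2774193.54839 / (1+0.062)^3 = 2316131.46823
Total PV = 204530.04510 + 2316131.46823 = 2520661.51332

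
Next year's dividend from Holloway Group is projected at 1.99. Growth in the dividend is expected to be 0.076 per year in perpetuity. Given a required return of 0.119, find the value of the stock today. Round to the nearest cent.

Growing perpetuity: P = D₁ / (r − g) = 1.9900 / (0.119 − 0.076) = 46.28

46.28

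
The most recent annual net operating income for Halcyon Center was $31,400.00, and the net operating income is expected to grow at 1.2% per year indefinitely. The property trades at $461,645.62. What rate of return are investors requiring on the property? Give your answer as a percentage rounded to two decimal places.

8.08%

D₁ = $31,400.00 × 1.012 = $31,776.8000
P = D₁/(r − g) ⇒ r = D₁/P + g = $31,776.8000/$461,645.62 + 0.012 = 0.068834 + 0.012 = 0.080834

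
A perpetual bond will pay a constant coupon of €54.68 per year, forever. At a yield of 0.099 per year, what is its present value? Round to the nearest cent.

€552.32

Level perpetuity: PV = C / r = €54.68 / 0.099 = €552.32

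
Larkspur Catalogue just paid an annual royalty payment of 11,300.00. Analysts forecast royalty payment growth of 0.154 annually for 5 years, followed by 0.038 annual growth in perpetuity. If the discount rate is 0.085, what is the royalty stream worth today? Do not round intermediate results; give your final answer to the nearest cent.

407908.84

D_1 = 13040.20000
D_2 = 15048.39080
D_3 = 17365.84298
D_4 = 20040.18280
D_5 = 23126.37095
Terminal value at year 5: TV = D_5×(1+g_2)/(r−g_2) = 24005.17305/0.047 = 510748.36278
P_0 = D_1/(1+r)^1 + D_2/(1+r)^2 + D_3/(1+r)^3 + D_4/(1+r)^4 + D_5/(1+r)^5 + TV/(1+r)^5
    = 12018.61751 + 12782.93512 + 13595.85911 + 14460.48056 + 15380.08716 + 339670.86112 = 407908.84058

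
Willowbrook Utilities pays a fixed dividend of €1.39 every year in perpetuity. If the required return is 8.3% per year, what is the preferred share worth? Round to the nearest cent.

€16.75

Level perpetuity: PV = C / r = €1.39 / 0.083 = €16.75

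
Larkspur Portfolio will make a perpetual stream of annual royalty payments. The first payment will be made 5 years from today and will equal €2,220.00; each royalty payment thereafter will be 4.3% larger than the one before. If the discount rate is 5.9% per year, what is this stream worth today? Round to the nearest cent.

€110318.70

Value at end of year 4: C₁ / (r − g) = €2,220.00 / (0.059 − 0.043) = €138,750.0000
Discount to today: PV = €138,750.0000 / (1 + 0.059)^4 = €138,750.0000 / 1.257720 = €110,318.70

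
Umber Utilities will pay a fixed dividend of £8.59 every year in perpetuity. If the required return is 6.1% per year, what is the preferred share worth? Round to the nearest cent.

Level perpetuity: PV = C / r = £8.59 / 0.061 = £140.82

£140.82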